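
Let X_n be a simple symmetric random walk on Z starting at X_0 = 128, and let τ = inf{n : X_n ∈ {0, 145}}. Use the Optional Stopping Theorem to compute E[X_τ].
E[X_τ] = 128

X_n is a martingale and τ is a bounded-mean stopping time (indeed τ is finite a.s. with bounded expectation since the walk is in a bounded region). By the OST, E[X_τ] = E[X_0] = 128. Equivalently: E[X_τ] = 145 · P(hit 145 first) + 0 · P(hit 0 first) = 145 · (128/145) = 128.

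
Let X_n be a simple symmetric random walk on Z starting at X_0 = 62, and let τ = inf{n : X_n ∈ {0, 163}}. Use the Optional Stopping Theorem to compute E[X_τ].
E[X_τ] = 62

X_n is a martingale and τ is a bounded-mean stopping time (indeed τ is finite a.s. with bounded expectation since the walk is in a bounded region). By the OST, E[X_τ] = E[X_0] = 62. Equivalently: E[X_τ] = 163 · P(hit 163 first) + 0 · P(hit 0 first) = 163 · (62/163) = 62.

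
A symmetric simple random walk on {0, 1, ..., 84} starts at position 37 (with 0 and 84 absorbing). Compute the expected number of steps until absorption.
E[τ | X_0 = 37] = 1739

Let v_k = E[τ | X_0 = k]. Boundary: v_0 = v_84 = 0. Recurrence: v_k = 1 + (v_{k-1} + v_{k+1})/2 for 1 ≤ k ≤ 83. The particular solution to v_k − (v_{k-1} + v_{k+1})/2 = 1 is v_k = −k^2. Adding homogeneous solution A + B k and matching boundaries gives v_k = k (84 − k). Substituting k = 37: v_37 = 37 · 47 = 1739.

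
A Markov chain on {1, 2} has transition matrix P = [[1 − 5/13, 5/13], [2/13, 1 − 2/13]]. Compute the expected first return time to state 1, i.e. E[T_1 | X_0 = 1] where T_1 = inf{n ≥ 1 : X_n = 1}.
E[T_1 | X_0 = 1] = 1/π_1 = 7/2

For an irreducible recurrent Markov chain with stationary distribution π, E[T_i | X_0 = i] = 1/π_i (Kac's formula). Here π_1 = (2/13)/(5/13 + 2/13) = (2/13)/(7/13) = 2/7, so E[T_1 | X_0 = 1] = 1/π_1 = (5/13 + 2/13)/(2/13) = (7/13)/(2/13) = 7/2.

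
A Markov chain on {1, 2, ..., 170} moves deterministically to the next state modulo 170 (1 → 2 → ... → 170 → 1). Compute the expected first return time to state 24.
E[T_24 | X_0 = 24] = 170

The chain cycles deterministically, so starting at state 24 it returns in exactly 170 steps. Equivalently, the stationary distribution is uniform π_j = 1/170 for every state j, so by Kac's formula E[T_24] = 1/π_24 = 170.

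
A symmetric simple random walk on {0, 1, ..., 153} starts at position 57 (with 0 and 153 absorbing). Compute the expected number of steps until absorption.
E[τ | X_0 = 57] = 5472

Let v_k = E[τ | X_0 = k]. Boundary: v_0 = v_153 = 0. Recurrence: v_k = 1 + (v_{k-1} + v_{k+1})/2 for 1 ≤ k ≤ 152. The particular solution to v_k − (v_{k-1} + v_{k+1})/2 = 1 is v_k = −k^2. Adding homogeneous solution A + B k and matching boundaries gives v_k = k (153 − k). Substituting k = 57: v_57 = 57 · 96 = 5472.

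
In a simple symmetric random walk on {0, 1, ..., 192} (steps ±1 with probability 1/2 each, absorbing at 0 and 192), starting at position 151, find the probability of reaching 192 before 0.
P(hit 192 before 0) = 151/192

Let u_k = P(hit 192 before 0 | start at k). Then u_0 = 0, u_192 = 1, and u_k = u_{k-1}/2 + u_{k+1}/2 for 1 ≤ k ≤ 191. This harmonic recurrence is solved by u_k = k/192, giving u_151 = 151/192.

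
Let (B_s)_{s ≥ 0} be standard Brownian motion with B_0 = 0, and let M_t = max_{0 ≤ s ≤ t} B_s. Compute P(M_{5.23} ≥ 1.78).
P(M_{5.23} ≥ 1.78) = 2·P(B_{5.23} ≥ 1.78) = 2(1 − Φ(1.78/√5.23)) ≈ 0.4364

By the reflection principle for Brownian motion, P(M_t ≥ a) = 2 · P(B_t ≥ a) for a ≥ 0. Since B_t ~ N(0, t), P(B_t ≥ 1.78) = 1 − Φ(1.78/√t) = 1 − Φ(1.78/√5.23) = 1 − Φ(0.7783). So
  P(M_{5.23} ≥ 1.78) = 2(1 − Φ(0.7783)) ≈ 0.4364.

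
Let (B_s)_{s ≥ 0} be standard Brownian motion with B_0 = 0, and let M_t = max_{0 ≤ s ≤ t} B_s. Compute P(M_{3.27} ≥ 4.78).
P(M_{3.27} ≥ 4.78) = 2·P(B_{3.27} ≥ 4.78) = 2(1 − Φ(4.78/√3.27)) ≈ 0.0082

By the reflection principle for Brownian motion, P(M_t ≥ a) = 2 · P(B_t ≥ a) for a ≥ 0. Since B_t ~ N(0, t), P(B_t ≥ 4.78) = 1 − Φ(4.78/√t) = 1 − Φ(4.78/√3.27) = 1 − Φ(2.6433). So
  P(M_{3.27} ≥ 4.78) = 2(1 − Φ(2.6433)) ≈ 0.0082.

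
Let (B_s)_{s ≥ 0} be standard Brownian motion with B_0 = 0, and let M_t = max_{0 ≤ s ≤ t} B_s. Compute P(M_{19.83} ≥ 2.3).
P(M_{19.83} ≥ 2.3) = 2·P(B_{19.83} ≥ 2.3) = 2(1 − Φ(2.3/√19.83)) ≈ 0.6055

By the reflection principle for Brownian motion, P(M_t ≥ a) = 2 · P(B_t ≥ a) for a ≥ 0. Since B_t ~ N(0, t), P(B_t ≥ 2.3) = 1 − Φ(2.3/√t) = 1 − Φ(2.3/√19.83) = 1 − Φ(0.5165). So
  P(M_{19.83} ≥ 2.3) = 2(1 − Φ(0.5165)) ≈ 0.6055.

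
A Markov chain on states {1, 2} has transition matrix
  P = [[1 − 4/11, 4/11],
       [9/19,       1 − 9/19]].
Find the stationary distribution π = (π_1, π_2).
π_1 = 99/175, π_2 = 76/175

Solve πP = π with π_1 + π_2 = 1. From πP = π: π_1 · (1 − 4/11) + π_2 · 9/19 = π_1 ⇒ π_2 · 9/19 = π_1 · 4/11 ⇒ π_2/π_1 = (4/11)/(9/19) = 76/99. Together with π_1 + π_2 = 1:
  π_1 = (9/19)/(4/11 + 9/19) = (9/19)/(175/209) = 99/175,
  π_2 = (4/11)/(4/11 + 9/19) = (4/11)/(175/209) = 76/175.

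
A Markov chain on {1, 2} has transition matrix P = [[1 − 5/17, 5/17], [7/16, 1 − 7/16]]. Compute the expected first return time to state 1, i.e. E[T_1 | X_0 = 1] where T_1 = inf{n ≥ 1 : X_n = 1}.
E[T_1 | X_0 = 1] = 1/π_1 = 199/119

For an irreducible recurrent Markov chain with stationary distribution π, E[T_i | X_0 = i] = 1/π_i (Kac's formula). Here π_1 = (7/16)/(5/17 + 7/16) = (7/16)/(199/272) = 119/199, so E[T_1 | X_0 = 1] = 1/π_1 = (5/17 + 7/16)/(7/16) = (199/272)/(7/16) = 199/119.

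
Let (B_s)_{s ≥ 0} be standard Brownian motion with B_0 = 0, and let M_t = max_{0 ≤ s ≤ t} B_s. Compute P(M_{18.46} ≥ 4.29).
P(M_{18.46} ≥ 4.29) = 2·P(B_{18.46} ≥ 4.29) = 2(1 − Φ(4.29/√18.46)) ≈ 0.3180

By the reflection principle for Brownian motion, P(M_t ≥ a) = 2 · P(B_t ≥ a) for a ≥ 0. Since B_t ~ N(0, t), P(B_t ≥ 4.29) = 1 − Φ(4.29/√t) = 1 − Φ(4.29/√18.46) = 1 − Φ(0.9985). So
  P(M_{18.46} ≥ 4.29) = 2(1 − Φ(0.9985)) ≈ 0.3180.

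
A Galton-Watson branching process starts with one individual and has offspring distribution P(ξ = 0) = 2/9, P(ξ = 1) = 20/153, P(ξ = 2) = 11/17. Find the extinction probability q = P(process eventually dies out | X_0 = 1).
q = 34/99

The pgf is f(s) = 2/9 + 20/153·s + 11/17·s². The extinction probability q is the smallest fixed point of f in [0, 1]. Setting s = f(s):
  11/17·s² + (20/153 − 1)·s + 2/9 = 0
  11/17·s² − (2/9 + 11/17)·s + 2/9 = 0
which factors as (s − 1)·(11/17·s − 2/9) = 0, giving roots s = 1 and s = (2/9)/(11/17) = 34/99.
Mean offspring μ = 20/153 + 2·11/17 = 218/153 > 1 (supercritical), so q < 1. The extinction probability is the smaller root: q = (2/9)/(11/17) = 34/99.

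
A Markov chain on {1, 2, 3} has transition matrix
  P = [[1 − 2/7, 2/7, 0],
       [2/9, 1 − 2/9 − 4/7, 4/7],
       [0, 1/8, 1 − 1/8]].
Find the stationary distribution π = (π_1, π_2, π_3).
π = (49/400, 63/400, 18/25)

This is a birth-death chain on three states, which satisfies detailed balance: π_1 · P_{12} = π_2 · P_{21} and π_2 · P_{23} = π_3 · P_{32}.
From π_1 · 2/7 = π_2 · 2/9: π_2/π_1 = (2/7)/(2/9) = 9/7.
From π_2 · 4/7 = π_3 · 1/8: π_3/π_2 = (4/7)/(1/8) = 32/7.
Take π_1 proportional to 1; then unnormalized π = (1, 9/7, 288/49). Normalize by dividing by the sum 400/49:
  π = (49/400, 63/400, 18/25).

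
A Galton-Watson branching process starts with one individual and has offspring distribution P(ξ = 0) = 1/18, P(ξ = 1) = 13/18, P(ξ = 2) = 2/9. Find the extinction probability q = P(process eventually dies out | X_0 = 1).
q = 1/4

The pgf is f(s) = 1/18 + 13/18·s + 2/9·s². The extinction probability q is the smallest fixed point of f in [0, 1]. Setting s = f(s):
  2/9·s² + (13/18 − 1)·s + 1/18 = 0
  2/9·s² − (1/18 + 2/9)·s + 1/18 = 0
which factors as (s − 1)·(2/9·s − 1/18) = 0, giving roots s = 1 and s = (1/18)/(2/9) = 1/4.
Mean offspring μ = 13/18 + 2·2/9 = 7/6 > 1 (supercritical), so q < 1. The extinction probability is the smaller root: q = (1/18)/(2/9) = 1/4.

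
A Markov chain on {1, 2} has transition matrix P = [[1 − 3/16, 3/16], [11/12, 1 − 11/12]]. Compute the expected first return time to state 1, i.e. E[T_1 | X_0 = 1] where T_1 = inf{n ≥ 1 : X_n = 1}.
E[T_1 | X_0 = 1] = 1/π_1 = 53/44

For an irreducible recurrent Markov chain with stationary distribution π, E[T_i | X_0 = i] = 1/π_i (Kac's formula). Here π_1 = (11/12)/(3/16 + 11/12) = (11/12)/(53/48) = 44/53, so E[T_1 | X_0 = 1] = 1/π_1 = (3/16 + 11/12)/(11/12) = (53/48)/(11/12) = 53/44.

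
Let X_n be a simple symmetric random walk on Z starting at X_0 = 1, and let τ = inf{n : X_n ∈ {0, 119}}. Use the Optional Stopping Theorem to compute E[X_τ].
E[X_τ] = 1

X_n is a martingale and τ is a bounded-mean stopping time (indeed τ is finite a.s. with bounded expectation since the walk is in a bounded region). By the OST, E[X_τ] = E[X_0] = 1. Equivalently: E[X_τ] = 119 · P(hit 119 first) + 0 · P(hit 0 first) = 119 · (1/119) = 1.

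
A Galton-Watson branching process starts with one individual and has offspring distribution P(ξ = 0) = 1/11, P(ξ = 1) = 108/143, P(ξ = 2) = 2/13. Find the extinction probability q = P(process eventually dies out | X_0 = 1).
q = 13/22

The pgf is f(s) = 1/11 + 108/143·s + 2/13·s². The extinction probability q is the smallest fixed point of f in [0, 1]. Setting s = f(s):
  2/13·s² + (108/143 − 1)·s + 1/11 = 0
  2/13·s² − (1/11 + 2/13)·s + 1/11 = 0
which factors as (s − 1)·(2/13·s − 1/11) = 0, giving roots s = 1 and s = (1/11)/(2/13) = 13/22.
Mean offspring μ = 108/143 + 2·2/13 = 152/143 > 1 (supercritical), so q < 1. The extinction probability is the smaller root: q = (1/11)/(2/13) = 13/22.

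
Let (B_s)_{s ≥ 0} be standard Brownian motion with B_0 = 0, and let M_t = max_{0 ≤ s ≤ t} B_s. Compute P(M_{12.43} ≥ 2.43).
P(M_{12.43} ≥ 2.43) = 2·P(B_{12.43} ≥ 2.43) = 2(1 − Φ(2.43/√12.43)) ≈ 0.4907

By the reflection principle for Brownian motion, P(M_t ≥ a) = 2 · P(B_t ≥ a) for a ≥ 0. Since B_t ~ N(0, t), P(B_t ≥ 2.43) = 1 − Φ(2.43/√t) = 1 − Φ(2.43/√12.43) = 1 − Φ(0.6892). So
  P(M_{12.43} ≥ 2.43) = 2(1 − Φ(0.6892)) ≈ 0.4907.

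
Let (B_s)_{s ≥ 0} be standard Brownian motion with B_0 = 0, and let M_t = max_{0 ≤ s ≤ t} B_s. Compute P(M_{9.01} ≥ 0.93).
P(M_{9.01} ≥ 0.93) = 2·P(B_{9.01} ≥ 0.93) = 2(1 − Φ(0.93/√9.01)) ≈ 0.7567

By the reflection principle for Brownian motion, P(M_t ≥ a) = 2 · P(B_t ≥ a) for a ≥ 0. Since B_t ~ N(0, t), P(B_t ≥ 0.93) = 1 − Φ(0.93/√t) = 1 − Φ(0.93/√9.01) = 1 − Φ(0.3098). So
  P(M_{9.01} ≥ 0.93) = 2(1 − Φ(0.3098)) ≈ 0.7567.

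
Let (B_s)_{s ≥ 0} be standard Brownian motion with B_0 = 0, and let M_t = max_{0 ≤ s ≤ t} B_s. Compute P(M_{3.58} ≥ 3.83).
P(M_{3.58} ≥ 3.83) = 2·P(B_{3.58} ≥ 3.83) = 2(1 − Φ(3.83/√3.58)) ≈ 0.0429

By the reflection principle for Brownian motion, P(M_t ≥ a) = 2 · P(B_t ≥ a) for a ≥ 0. Since B_t ~ N(0, t), P(B_t ≥ 3.83) = 1 − Φ(3.83/√t) = 1 − Φ(3.83/√3.58) = 1 − Φ(2.0242). So
  P(M_{3.58} ≥ 3.83) = 2(1 − Φ(2.0242)) ≈ 0.0429.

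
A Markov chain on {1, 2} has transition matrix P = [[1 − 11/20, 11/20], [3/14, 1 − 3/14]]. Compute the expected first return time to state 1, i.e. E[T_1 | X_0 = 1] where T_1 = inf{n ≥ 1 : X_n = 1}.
E[T_1 | X_0 = 1] = 1/π_1 = 107/30

For an irreducible recurrent Markov chain with stationary distribution π, E[T_i | X_0 = i] = 1/π_i (Kac's formula). Here π_1 = (3/14)/(11/20 + 3/14) = (3/14)/(107/140) = 30/107, so E[T_1 | X_0 = 1] = 1/π_1 = (11/20 + 3/14)/(3/14) = (107/140)/(3/14) = 107/30.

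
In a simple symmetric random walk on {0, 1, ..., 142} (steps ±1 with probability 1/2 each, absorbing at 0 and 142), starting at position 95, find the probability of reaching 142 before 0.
P(hit 142 before 0) = 95/142

Let u_k = P(hit 142 before 0 | start at k). Then u_0 = 0, u_142 = 1, and u_k = u_{k-1}/2 + u_{k+1}/2 for 1 ≤ k ≤ 141. This harmonic recurrence is solved by u_k = k/142, giving u_95 = 95/142.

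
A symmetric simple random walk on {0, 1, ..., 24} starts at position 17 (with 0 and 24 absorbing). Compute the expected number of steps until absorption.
E[τ | X_0 = 17] = 119

Let v_k = E[τ | X_0 = k]. Boundary: v_0 = v_24 = 0. Recurrence: v_k = 1 + (v_{k-1} + v_{k+1})/2 for 1 ≤ k ≤ 23. The particular solution to v_k − (v_{k-1} + v_{k+1})/2 = 1 is v_k = −k^2. Adding homogeneous solution A + B k and matching boundaries gives v_k = k (24 − k). Substituting k = 17: v_17 = 17 · 7 = 119.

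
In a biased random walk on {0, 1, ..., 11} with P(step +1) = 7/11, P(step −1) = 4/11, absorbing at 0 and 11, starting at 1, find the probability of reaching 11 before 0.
P(hit 11 before 0) = (1 − (4/7)^1) / (1 − (4/7)^11) = 282475249/657710813

Let u_k denote P(reach 11 before 0 | start at k). Boundary: u_0 = 0, u_11 = 1. Recurrence: u_k = 7/11·u_{k+1} + 4/11·u_{k-1} for 1 ≤ k ≤ 10. Try u_k = A + B·r^k with r = q/p = (4/11)/(7/11) = 4/7. Substitution satisfies the recurrence; boundary conditions give:
  u_k = (1 − r^k) / (1 − r^N) = (1 − (4/7)^1) / (1 − (4/7)^11) = 282475249/657710813.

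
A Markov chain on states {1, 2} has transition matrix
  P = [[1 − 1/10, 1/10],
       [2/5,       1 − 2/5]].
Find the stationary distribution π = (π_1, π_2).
π_1 = 4/5, π_2 = 1/5

Solve πP = π with π_1 + π_2 = 1. From πP = π: π_1 · (1 − 1/10) + π_2 · 2/5 = π_1 ⇒ π_2 · 2/5 = π_1 · 1/10 ⇒ π_2/π_1 = (1/10)/(2/5) = 1/4. Together with π_1 + π_2 = 1:
  π_1 = (2/5)/(1/10 + 2/5) = (2/5)/(1/2) = 4/5,
  π_2 = (1/10)/(1/10 + 2/5) = (1/10)/(1/2) = 1/5.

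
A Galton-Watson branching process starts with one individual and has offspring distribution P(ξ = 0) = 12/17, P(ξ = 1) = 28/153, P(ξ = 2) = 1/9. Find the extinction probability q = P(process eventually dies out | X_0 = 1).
q = 1

Mean offspring μ = 0·12/17 + 1·28/153 + 2·1/9 = 62/153 ≤ 1. For μ ≤ 1 with offspring not concentrated at 1, the Galton-Watson process goes extinct almost surely, so q = 1.
(Algebraic check: The pgf is f(s) = 12/17 + 28/153·s + 1/9·s². The extinction probability q is the smallest fixed point of f in [0, 1]. Setting s = f(s):
  1/9·s² + (28/153 − 1)·s + 12/17 = 0
  1/9·s² − (12/17 + 1/9)·s + 12/17 = 0
which factors as (s − 1)·(1/9·s − 12/17) = 0, giving roots s = 1 and s = (12/17)/(1/9) = 108/17. Since 108/17 ≥ 1, the smallest root in [0, 1] is s = 1.)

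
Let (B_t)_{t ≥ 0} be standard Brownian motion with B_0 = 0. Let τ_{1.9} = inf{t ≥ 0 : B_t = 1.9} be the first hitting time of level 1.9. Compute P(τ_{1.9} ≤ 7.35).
P(τ_{1.9} ≤ 7.35) = 2(1 − Φ(1.9/√7.35)) = 2(1 − Φ(0.7008)) ≈ 0.4834

By the reflection principle for standard BM, P(τ_b ≤ t) = 2 · P(B_t ≥ b). Since B_t ~ N(0, t), P(B_t ≥ 1.9) = 1 − Φ(1.9/√t) = 1 − Φ(1.9/√7.35) = 1 − Φ(0.7008) ≈ 0.24171. Doubling: P(τ_{1.9} ≤ 7.35) ≈ 2 · 0.24171 = 0.48342 ≈ 0.4834.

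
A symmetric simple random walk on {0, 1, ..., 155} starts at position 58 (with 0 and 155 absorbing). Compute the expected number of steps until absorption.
E[τ | X_0 = 58] = 5626

Let v_k = E[τ | X_0 = k]. Boundary: v_0 = v_155 = 0. Recurrence: v_k = 1 + (v_{k-1} + v_{k+1})/2 for 1 ≤ k ≤ 154. The particular solution to v_k − (v_{k-1} + v_{k+1})/2 = 1 is v_k = −k^2. Adding homogeneous solution A + B k and matching boundaries gives v_k = k (155 − k). Substituting k = 58: v_58 = 58 · 97 = 5626.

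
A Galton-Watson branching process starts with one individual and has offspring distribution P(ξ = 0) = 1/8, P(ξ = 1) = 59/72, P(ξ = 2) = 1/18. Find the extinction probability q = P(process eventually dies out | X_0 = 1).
q = 1

Mean offspring μ = 0·1/8 + 1·59/72 + 2·1/18 = 67/72 ≤ 1. For μ ≤ 1 with offspring not concentrated at 1, the Galton-Watson process goes extinct almost surely, so q = 1.
(Algebraic check: The pgf is f(s) = 1/8 + 59/72·s + 1/18·s². The extinction probability q is the smallest fixed point of f in [0, 1]. Setting s = f(s):
  1/18·s² + (59/72 − 1)·s + 1/8 = 0
  1/18·s² − (1/8 + 1/18)·s + 1/8 = 0
which factors as (s − 1)·(1/18·s − 1/8) = 0, giving roots s = 1 and s = (1/8)/(1/18) = 9/4. Since 9/4 ≥ 1, the smallest root in [0, 1] is s = 1.)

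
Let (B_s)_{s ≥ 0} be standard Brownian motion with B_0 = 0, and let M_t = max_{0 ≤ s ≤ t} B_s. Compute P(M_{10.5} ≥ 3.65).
P(M_{10.5} ≥ 3.65) = 2·P(B_{10.5} ≥ 3.65) = 2(1 − Φ(3.65/√10.5)) ≈ 0.2600

By the reflection principle for Brownian motion, P(M_t ≥ a) = 2 · P(B_t ≥ a) for a ≥ 0. Since B_t ~ N(0, t), P(B_t ≥ 3.65) = 1 − Φ(3.65/√t) = 1 − Φ(3.65/√10.5) = 1 − Φ(1.1264). So
  P(M_{10.5} ≥ 3.65) = 2(1 − Φ(1.1264)) ≈ 0.2600.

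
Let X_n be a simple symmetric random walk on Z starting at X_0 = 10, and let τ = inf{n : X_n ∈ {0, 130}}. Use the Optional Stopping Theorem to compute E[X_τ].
E[X_τ] = 10

X_n is a martingale and τ is a bounded-mean stopping time (indeed τ is finite a.s. with bounded expectation since the walk is in a bounded region). By the OST, E[X_τ] = E[X_0] = 10. Equivalently: E[X_τ] = 130 · P(hit 130 first) + 0 · P(hit 0 first) = 130 · (10/130) = 10.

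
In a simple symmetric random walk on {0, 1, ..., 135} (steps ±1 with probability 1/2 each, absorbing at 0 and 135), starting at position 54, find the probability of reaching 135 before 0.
P(hit 135 before 0) = 54/135 = 2/5

Let u_k = P(hit 135 before 0 | start at k). Then u_0 = 0, u_135 = 1, and u_k = u_{k-1}/2 + u_{k+1}/2 for 1 ≤ k ≤ 134. This harmonic recurrence is solved by u_k = k/135, giving u_54 = 54/135 = 2/5.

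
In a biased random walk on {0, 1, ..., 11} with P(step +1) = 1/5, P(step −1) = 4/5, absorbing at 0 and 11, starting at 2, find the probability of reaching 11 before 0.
P(hit 11 before 0) = (1 − (4)^2) / (1 − (4)^11) = 5/1398101

Let u_k denote P(reach 11 before 0 | start at k). Boundary: u_0 = 0, u_11 = 1. Recurrence: u_k = 1/5·u_{k+1} + 4/5·u_{k-1} for 1 ≤ k ≤ 10. Try u_k = A + B·r^k with r = q/p = (4/5)/(1/5) = 4. Substitution satisfies the recurrence; boundary conditions give:
  u_k = (1 − r^k) / (1 − r^N) = (1 − (4)^2) / (1 − (4)^11) = 5/1398101.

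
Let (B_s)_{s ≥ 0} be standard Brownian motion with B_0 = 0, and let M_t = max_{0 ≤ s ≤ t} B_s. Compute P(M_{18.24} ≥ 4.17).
P(M_{18.24} ≥ 4.17) = 2·P(B_{18.24} ≥ 4.17) = 2(1 − Φ(4.17/√18.24)) ≈ 0.3289

By the reflection principle for Brownian motion, P(M_t ≥ a) = 2 · P(B_t ≥ a) for a ≥ 0. Since B_t ~ N(0, t), P(B_t ≥ 4.17) = 1 − Φ(4.17/√t) = 1 − Φ(4.17/√18.24) = 1 − Φ(0.9764). So
  P(M_{18.24} ≥ 4.17) = 2(1 − Φ(0.9764)) ≈ 0.3289.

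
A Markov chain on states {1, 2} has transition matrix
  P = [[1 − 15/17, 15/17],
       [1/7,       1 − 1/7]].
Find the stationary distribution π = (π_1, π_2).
π_1 = 17/122, π_2 = 105/122

Solve πP = π with π_1 + π_2 = 1. From πP = π: π_1 · (1 − 15/17) + π_2 · 1/7 = π_1 ⇒ π_2 · 1/7 = π_1 · 15/17 ⇒ π_2/π_1 = (15/17)/(1/7) = 105/17. Together with π_1 + π_2 = 1:
  π_1 = (1/7)/(15/17 + 1/7) = (1/7)/(122/119) = 17/122,
  π_2 = (15/17)/(15/17 + 1/7) = (15/17)/(122/119) = 105/122.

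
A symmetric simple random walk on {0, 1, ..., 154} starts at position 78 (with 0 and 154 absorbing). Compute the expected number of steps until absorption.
E[τ | X_0 = 78] = 5928

Let v_k = E[τ | X_0 = k]. Boundary: v_0 = v_154 = 0. Recurrence: v_k = 1 + (v_{k-1} + v_{k+1})/2 for 1 ≤ k ≤ 153. The particular solution to v_k − (v_{k-1} + v_{k+1})/2 = 1 is v_k = −k^2. Adding homogeneous solution A + B k and matching boundaries gives v_k = k (154 − k). Substituting k = 78: v_78 = 78 · 76 = 5928.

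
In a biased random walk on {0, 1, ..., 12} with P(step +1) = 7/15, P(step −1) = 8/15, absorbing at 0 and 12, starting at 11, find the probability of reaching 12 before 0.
P(hit 12 before 0) = (1 − (8/7)^11) / (1 − (8/7)^12) = 46288254943/54878189535

Let u_k denote P(reach 12 before 0 | start at k). Boundary: u_0 = 0, u_12 = 1. Recurrence: u_k = 7/15·u_{k+1} + 8/15·u_{k-1} for 1 ≤ k ≤ 11. Try u_k = A + B·r^k with r = q/p = (8/15)/(7/15) = 8/7. Substitution satisfies the recurrence; boundary conditions give:
  u_k = (1 − r^k) / (1 − r^N) = (1 − (8/7)^11) / (1 − (8/7)^12) = 46288254943/54878189535.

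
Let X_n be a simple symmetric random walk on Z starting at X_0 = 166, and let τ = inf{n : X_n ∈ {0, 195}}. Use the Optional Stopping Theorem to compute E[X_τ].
E[X_τ] = 166

X_n is a martingale and τ is a bounded-mean stopping time (indeed τ is finite a.s. with bounded expectation since the walk is in a bounded region). By the OST, E[X_τ] = E[X_0] = 166. Equivalently: E[X_τ] = 195 · P(hit 195 first) + 0 · P(hit 0 first) = 195 · (166/195) = 166.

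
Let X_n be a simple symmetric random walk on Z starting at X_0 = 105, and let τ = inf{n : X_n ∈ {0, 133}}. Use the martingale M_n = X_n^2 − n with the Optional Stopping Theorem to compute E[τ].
E[τ] = 2940

M_n = X_n^2 − n is a martingale (since E[X_{n+1}^2 | F_n] = X_n^2 + 1). By OST (τ has finite mean in a bounded region), E[M_τ] = E[M_0] = X_0^2 − 0 = 105^2 = 11025. Also E[M_τ] = E[X_τ^2] − E[τ]. The walk exits at 0 or 133, with P(hit 133 first) = 105/133, so E[X_τ^2] = 133^2 · 105/133 + 0 = 13965. Thus E[τ] = E[X_τ^2] − E[M_τ] = 13965 − 11025 = 2940 = 105(133 − 105) = 2940.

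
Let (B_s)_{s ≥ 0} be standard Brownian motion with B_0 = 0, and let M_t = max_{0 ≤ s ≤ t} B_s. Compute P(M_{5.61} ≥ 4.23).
P(M_{5.61} ≥ 4.23) = 2·P(B_{5.61} ≥ 4.23) = 2(1 − Φ(4.23/√5.61)) ≈ 0.0741

By the reflection principle for Brownian motion, P(M_t ≥ a) = 2 · P(B_t ≥ a) for a ≥ 0. Since B_t ~ N(0, t), P(B_t ≥ 4.23) = 1 − Φ(4.23/√t) = 1 − Φ(4.23/√5.61) = 1 − Φ(1.7859). So
  P(M_{5.61} ≥ 4.23) = 2(1 − Φ(1.7859)) ≈ 0.0741.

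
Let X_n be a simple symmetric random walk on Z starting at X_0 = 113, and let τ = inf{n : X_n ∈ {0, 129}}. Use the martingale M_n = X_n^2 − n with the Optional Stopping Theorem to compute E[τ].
E[τ] = 1808

M_n = X_n^2 − n is a martingale (since E[X_{n+1}^2 | F_n] = X_n^2 + 1). By OST (τ has finite mean in a bounded region), E[M_τ] = E[M_0] = X_0^2 − 0 = 113^2 = 12769. Also E[M_τ] = E[X_τ^2] − E[τ]. The walk exits at 0 or 129, with P(hit 129 first) = 113/129, so E[X_τ^2] = 129^2 · 113/129 + 0 = 14577. Thus E[τ] = E[X_τ^2] − E[M_τ] = 14577 − 12769 = 1808 = 113(129 − 113) = 1808.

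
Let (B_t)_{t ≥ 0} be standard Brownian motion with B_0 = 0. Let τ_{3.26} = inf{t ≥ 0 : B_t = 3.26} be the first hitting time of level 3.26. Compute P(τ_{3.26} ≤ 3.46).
P(τ_{3.26} ≤ 3.46) = 2(1 − Φ(3.26/√3.46)) = 2(1 − Φ(1.7526)) ≈ 0.0797

By the reflection principle for standard BM, P(τ_b ≤ t) = 2 · P(B_t ≥ b). Since B_t ~ N(0, t), P(B_t ≥ 3.26) = 1 − Φ(3.26/√t) = 1 − Φ(3.26/√3.46) = 1 − Φ(1.7526) ≈ 0.03984. Doubling: P(τ_{3.26} ≤ 3.46) ≈ 2 · 0.03984 = 0.07968 ≈ 0.0797.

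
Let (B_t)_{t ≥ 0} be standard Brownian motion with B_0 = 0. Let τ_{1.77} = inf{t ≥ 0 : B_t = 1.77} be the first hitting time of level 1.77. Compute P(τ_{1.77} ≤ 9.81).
P(τ_{1.77} ≤ 9.81) = 2(1 − Φ(1.77/√9.81)) = 2(1 − Φ(0.5651)) ≈ 0.5720

By the reflection principle for standard BM, P(τ_b ≤ t) = 2 · P(B_t ≥ b). Since B_t ~ N(0, t), P(B_t ≥ 1.77) = 1 − Φ(1.77/√t) = 1 − Φ(1.77/√9.81) = 1 − Φ(0.5651) ≈ 0.28600. Doubling: P(τ_{1.77} ≤ 9.81) ≈ 2 · 0.28600 = 0.57200 ≈ 0.5720.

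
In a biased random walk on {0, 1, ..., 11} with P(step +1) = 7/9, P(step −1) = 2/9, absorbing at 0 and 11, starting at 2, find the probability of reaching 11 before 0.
P(hit 11 before 0) = (1 − (2/7)^2) / (1 − (2/7)^11) = 363182463/395464939

Let u_k denote P(reach 11 before 0 | start at k). Boundary: u_0 = 0, u_11 = 1. Recurrence: u_k = 7/9·u_{k+1} + 2/9·u_{k-1} for 1 ≤ k ≤ 10. Try u_k = A + B·r^k with r = q/p = (2/9)/(7/9) = 2/7. Substitution satisfies the recurrence; boundary conditions give:
  u_k = (1 − r^k) / (1 − r^N) = (1 − (2/7)^2) / (1 − (2/7)^11) = 363182463/395464939.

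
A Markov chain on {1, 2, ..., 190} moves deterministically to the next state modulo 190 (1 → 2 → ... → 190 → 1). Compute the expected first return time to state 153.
E[T_153 | X_0 = 153] = 190

The chain cycles deterministically, so starting at state 153 it returns in exactly 190 steps. Equivalently, the stationary distribution is uniform π_j = 1/190 for every state j, so by Kac's formula E[T_153] = 1/π_153 = 190.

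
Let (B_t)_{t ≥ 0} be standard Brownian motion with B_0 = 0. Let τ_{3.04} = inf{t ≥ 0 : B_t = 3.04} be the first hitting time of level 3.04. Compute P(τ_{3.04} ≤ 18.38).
P(τ_{3.04} ≤ 18.38) = 2(1 − Φ(3.04/√18.38)) = 2(1 − Φ(0.7091)) ≈ 0.4783

By the reflection principle for standard BM, P(τ_b ≤ t) = 2 · P(B_t ≥ b). Since B_t ~ N(0, t), P(B_t ≥ 3.04) = 1 − Φ(3.04/√t) = 1 − Φ(3.04/√18.38) = 1 − Φ(0.7091) ≈ 0.23913. Doubling: P(τ_{3.04} ≤ 18.38) ≈ 2 · 0.23913 = 0.47826 ≈ 0.4783.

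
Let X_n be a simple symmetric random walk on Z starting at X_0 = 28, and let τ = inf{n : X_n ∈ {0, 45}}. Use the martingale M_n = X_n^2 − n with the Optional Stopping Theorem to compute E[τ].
E[τ] = 476

M_n = X_n^2 − n is a martingale (since E[X_{n+1}^2 | F_n] = X_n^2 + 1). By OST (τ has finite mean in a bounded region), E[M_τ] = E[M_0] = X_0^2 − 0 = 28^2 = 784. Also E[M_τ] = E[X_τ^2] − E[τ]. The walk exits at 0 or 45, with P(hit 45 first) = 28/45, so E[X_τ^2] = 45^2 · 28/45 + 0 = 1260. Thus E[τ] = E[X_τ^2] − E[M_τ] = 1260 − 784 = 476 = 28(45 − 28) = 476.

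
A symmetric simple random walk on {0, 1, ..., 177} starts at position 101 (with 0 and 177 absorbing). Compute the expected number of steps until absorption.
E[τ | X_0 = 101] = 7676

Let v_k = E[τ | X_0 = k]. Boundary: v_0 = v_177 = 0. Recurrence: v_k = 1 + (v_{k-1} + v_{k+1})/2 for 1 ≤ k ≤ 176. The particular solution to v_k − (v_{k-1} + v_{k+1})/2 = 1 is v_k = −k^2. Adding homogeneous solution A + B k and matching boundaries gives v_k = k (177 − k). Substituting k = 101: v_101 = 101 · 76 = 7676.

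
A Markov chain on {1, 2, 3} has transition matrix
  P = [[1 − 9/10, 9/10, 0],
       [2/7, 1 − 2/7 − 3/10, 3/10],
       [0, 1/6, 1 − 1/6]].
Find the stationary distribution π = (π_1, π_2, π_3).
π = (50/491, 315/982, 567/982)

This is a birth-death chain on three states, which satisfies detailed balance: π_1 · P_{12} = π_2 · P_{21} and π_2 · P_{23} = π_3 · P_{32}.
From π_1 · 9/10 = π_2 · 2/7: π_2/π_1 = (9/10)/(2/7) = 63/20.
From π_2 · 3/10 = π_3 · 1/6: π_3/π_2 = (3/10)/(1/6) = 9/5.
Take π_1 proportional to 1; then unnormalized π = (1, 63/20, 567/100). Normalize by dividing by the sum 491/50:
  π = (50/491, 315/982, 567/982).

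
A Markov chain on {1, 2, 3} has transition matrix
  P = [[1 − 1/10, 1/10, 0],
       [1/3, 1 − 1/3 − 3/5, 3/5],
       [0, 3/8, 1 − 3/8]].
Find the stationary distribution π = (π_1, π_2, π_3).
π = (50/89, 15/89, 24/89)

This is a birth-death chain on three states, which satisfies detailed balance: π_1 · P_{12} = π_2 · P_{21} and π_2 · P_{23} = π_3 · P_{32}.
From π_1 · 1/10 = π_2 · 1/3: π_2/π_1 = (1/10)/(1/3) = 3/10.
From π_2 · 3/5 = π_3 · 3/8: π_3/π_2 = (3/5)/(3/8) = 8/5.
Take π_1 proportional to 1; then unnormalized π = (1, 3/10, 12/25). Normalize by dividing by the sum 89/50:
  π = (50/89, 15/89, 24/89).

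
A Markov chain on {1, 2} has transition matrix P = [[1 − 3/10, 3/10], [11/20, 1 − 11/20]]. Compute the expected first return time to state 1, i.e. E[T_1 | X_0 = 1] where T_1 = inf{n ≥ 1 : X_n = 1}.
E[T_1 | X_0 = 1] = 1/π_1 = 17/11

For an irreducible recurrent Markov chain with stationary distribution π, E[T_i | X_0 = i] = 1/π_i (Kac's formula). Here π_1 = (11/20)/(3/10 + 11/20) = (11/20)/(17/20) = 11/17, so E[T_1 | X_0 = 1] = 1/π_1 = (3/10 + 11/20)/(11/20) = (17/20)/(11/20) = 17/11.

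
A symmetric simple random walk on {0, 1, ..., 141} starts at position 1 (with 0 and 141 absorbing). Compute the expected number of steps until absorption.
E[τ | X_0 = 1] = 140

Let v_k = E[τ | X_0 = k]. Boundary: v_0 = v_141 = 0. Recurrence: v_k = 1 + (v_{k-1} + v_{k+1})/2 for 1 ≤ k ≤ 140. The particular solution to v_k − (v_{k-1} + v_{k+1})/2 = 1 is v_k = −k^2. Adding homogeneous solution A + B k and matching boundaries gives v_k = k (141 − k). Substituting k = 1: v_1 = 1 · 140 = 140.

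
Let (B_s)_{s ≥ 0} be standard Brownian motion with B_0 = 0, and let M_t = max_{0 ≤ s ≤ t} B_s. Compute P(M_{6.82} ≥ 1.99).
P(M_{6.82} ≥ 1.99) = 2·P(B_{6.82} ≥ 1.99) = 2(1 − Φ(1.99/√6.82)) ≈ 0.4461

By the reflection principle for Brownian motion, P(M_t ≥ a) = 2 · P(B_t ≥ a) for a ≥ 0. Since B_t ~ N(0, t), P(B_t ≥ 1.99) = 1 − Φ(1.99/√t) = 1 − Φ(1.99/√6.82) = 1 − Φ(0.7620). So
  P(M_{6.82} ≥ 1.99) = 2(1 − Φ(0.7620)) ≈ 0.4461.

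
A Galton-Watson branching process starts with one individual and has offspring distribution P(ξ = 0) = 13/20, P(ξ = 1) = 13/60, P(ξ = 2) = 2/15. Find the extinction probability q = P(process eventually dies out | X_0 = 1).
q = 1

Mean offspring μ = 0·13/20 + 1·13/60 + 2·2/15 = 29/60 ≤ 1. For μ ≤ 1 with offspring not concentrated at 1, the Galton-Watson process goes extinct almost surely, so q = 1.
(Algebraic check: The pgf is f(s) = 13/20 + 13/60·s + 2/15·s². The extinction probability q is the smallest fixed point of f in [0, 1]. Setting s = f(s):
  2/15·s² + (13/60 − 1)·s + 13/20 = 0
  2/15·s² − (13/20 + 2/15)·s + 13/20 = 0
which factors as (s − 1)·(2/15·s − 13/20) = 0, giving roots s = 1 and s = (13/20)/(2/15) = 39/8. Since 39/8 ≥ 1, the smallest root in [0, 1] is s = 1.)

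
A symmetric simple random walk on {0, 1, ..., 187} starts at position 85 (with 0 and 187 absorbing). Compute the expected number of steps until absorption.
E[τ | X_0 = 85] = 8670

Let v_k = E[τ | X_0 = k]. Boundary: v_0 = v_187 = 0. Recurrence: v_k = 1 + (v_{k-1} + v_{k+1})/2 for 1 ≤ k ≤ 186. The particular solution to v_k − (v_{k-1} + v_{k+1})/2 = 1 is v_k = −k^2. Adding homogeneous solution A + B k and matching boundaries gives v_k = k (187 − k). Substituting k = 85: v_85 = 85 · 102 = 8670.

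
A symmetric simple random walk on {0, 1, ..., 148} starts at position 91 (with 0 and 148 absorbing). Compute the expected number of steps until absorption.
E[τ | X_0 = 91] = 5187

Let v_k = E[τ | X_0 = k]. Boundary: v_0 = v_148 = 0. Recurrence: v_k = 1 + (v_{k-1} + v_{k+1})/2 for 1 ≤ k ≤ 147. The particular solution to v_k − (v_{k-1} + v_{k+1})/2 = 1 is v_k = −k^2. Adding homogeneous solution A + B k and matching boundaries gives v_k = k (148 − k). Substituting k = 91: v_91 = 91 · 57 = 5187.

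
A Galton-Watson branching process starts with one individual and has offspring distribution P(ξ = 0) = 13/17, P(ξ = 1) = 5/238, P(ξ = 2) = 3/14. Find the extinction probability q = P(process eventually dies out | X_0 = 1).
q = 1

Mean offspring μ = 0·13/17 + 1·5/238 + 2·3/14 = 107/238 ≤ 1. For μ ≤ 1 with offspring not concentrated at 1, the Galton-Watson process goes extinct almost surely, so q = 1.
(Algebraic check: The pgf is f(s) = 13/17 + 5/238·s + 3/14·s². The extinction probability q is the smallest fixed point of f in [0, 1]. Setting s = f(s):
  3/14·s² + (5/238 − 1)·s + 13/17 = 0
  3/14·s² − (13/17 + 3/14)·s + 13/17 = 0
which factors as (s − 1)·(3/14·s − 13/17) = 0, giving roots s = 1 and s = (13/17)/(3/14) = 182/51. Since 182/51 ≥ 1, the smallest root in [0, 1] is s = 1.)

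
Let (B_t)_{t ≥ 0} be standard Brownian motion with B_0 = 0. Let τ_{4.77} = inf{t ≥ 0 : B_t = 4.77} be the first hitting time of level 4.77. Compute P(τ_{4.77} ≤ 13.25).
P(τ_{4.77} ≤ 13.25) = 2(1 − Φ(4.77/√13.25)) = 2(1 − Φ(1.3104)) ≈ 0.1901

By the reflection principle for standard BM, P(τ_b ≤ t) = 2 · P(B_t ≥ b). Since B_t ~ N(0, t), P(B_t ≥ 4.77) = 1 − Φ(4.77/√t) = 1 − Φ(4.77/√13.25) = 1 − Φ(1.3104) ≈ 0.09503. Doubling: P(τ_{4.77} ≤ 13.25) ≈ 2 · 0.09503 = 0.19006 ≈ 0.1901.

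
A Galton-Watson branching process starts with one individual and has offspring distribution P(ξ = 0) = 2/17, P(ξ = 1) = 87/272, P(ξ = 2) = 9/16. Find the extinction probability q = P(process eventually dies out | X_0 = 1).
q = 32/153

The pgf is f(s) = 2/17 + 87/272·s + 9/16·s². The extinction probability q is the smallest fixed point of f in [0, 1]. Setting s = f(s):
  9/16·s² + (87/272 − 1)·s + 2/17 = 0
  9/16·s² − (2/17 + 9/16)·s + 2/17 = 0
which factors as (s − 1)·(9/16·s − 2/17) = 0, giving roots s = 1 and s = (2/17)/(9/16) = 32/153.
Mean offspring μ = 87/272 + 2·9/16 = 393/272 > 1 (supercritical), so q < 1. The extinction probability is the smaller root: q = (2/17)/(9/16) = 32/153.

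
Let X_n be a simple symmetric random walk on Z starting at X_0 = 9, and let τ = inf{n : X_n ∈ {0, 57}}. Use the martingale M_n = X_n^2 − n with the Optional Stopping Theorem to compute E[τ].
E[τ] = 432

M_n = X_n^2 − n is a martingale (since E[X_{n+1}^2 | F_n] = X_n^2 + 1). By OST (τ has finite mean in a bounded region), E[M_τ] = E[M_0] = X_0^2 − 0 = 9^2 = 81. Also E[M_τ] = E[X_τ^2] − E[τ]. The walk exits at 0 or 57, with P(hit 57 first) = 9/57, so E[X_τ^2] = 57^2 · 9/57 + 0 = 513. Thus E[τ] = E[X_τ^2] − E[M_τ] = 513 − 81 = 432 = 9(57 − 9) = 432.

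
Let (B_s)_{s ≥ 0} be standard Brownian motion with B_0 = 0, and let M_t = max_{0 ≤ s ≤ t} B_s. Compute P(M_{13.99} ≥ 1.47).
P(M_{13.99} ≥ 1.47) = 2·P(B_{13.99} ≥ 1.47) = 2(1 − Φ(1.47/√13.99)) ≈ 0.6943

By the reflection principle for Brownian motion, P(M_t ≥ a) = 2 · P(B_t ≥ a) for a ≥ 0. Since B_t ~ N(0, t), P(B_t ≥ 1.47) = 1 − Φ(1.47/√t) = 1 − Φ(1.47/√13.99) = 1 − Φ(0.3930). So
  P(M_{13.99} ≥ 1.47) = 2(1 − Φ(0.3930)) ≈ 0.6943.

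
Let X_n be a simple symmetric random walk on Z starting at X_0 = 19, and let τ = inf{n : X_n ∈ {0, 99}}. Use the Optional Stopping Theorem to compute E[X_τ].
E[X_τ] = 19

X_n is a martingale and τ is a bounded-mean stopping time (indeed τ is finite a.s. with bounded expectation since the walk is in a bounded region). By the OST, E[X_τ] = E[X_0] = 19. Equivalently: E[X_τ] = 99 · P(hit 99 first) + 0 · P(hit 0 first) = 99 · (19/99) = 19.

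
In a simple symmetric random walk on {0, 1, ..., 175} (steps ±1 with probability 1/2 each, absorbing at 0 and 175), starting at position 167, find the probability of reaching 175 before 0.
P(hit 175 before 0) = 167/175

Let u_k = P(hit 175 before 0 | start at k). Then u_0 = 0, u_175 = 1, and u_k = u_{k-1}/2 + u_{k+1}/2 for 1 ≤ k ≤ 174. This harmonic recurrence is solved by u_k = k/175, giving u_167 = 167/175.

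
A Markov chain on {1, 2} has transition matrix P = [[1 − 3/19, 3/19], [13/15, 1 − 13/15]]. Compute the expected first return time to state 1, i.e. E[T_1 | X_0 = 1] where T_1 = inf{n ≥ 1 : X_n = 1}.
E[T_1 | X_0 = 1] = 1/π_1 = 292/247

For an irreducible recurrent Markov chain with stationary distribution π, E[T_i | X_0 = i] = 1/π_i (Kac's formula). Here π_1 = (13/15)/(3/19 + 13/15) = (13/15)/(292/285) = 247/292, so E[T_1 | X_0 = 1] = 1/π_1 = (3/19 + 13/15)/(13/15) = (292/285)/(13/15) = 292/247.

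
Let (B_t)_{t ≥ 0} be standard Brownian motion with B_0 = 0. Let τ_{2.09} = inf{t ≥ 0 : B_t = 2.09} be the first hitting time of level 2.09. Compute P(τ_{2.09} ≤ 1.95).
P(τ_{2.09} ≤ 1.95) = 2(1 − Φ(2.09/√1.95)) = 2(1 − Φ(1.4967)) ≈ 0.1345

By the reflection principle for standard BM, P(τ_b ≤ t) = 2 · P(B_t ≥ b). Since B_t ~ N(0, t), P(B_t ≥ 2.09) = 1 − Φ(2.09/√t) = 1 − Φ(2.09/√1.95) = 1 − Φ(1.4967) ≈ 0.06724. Doubling: P(τ_{2.09} ≤ 1.95) ≈ 2 · 0.06724 = 0.13448 ≈ 0.1345.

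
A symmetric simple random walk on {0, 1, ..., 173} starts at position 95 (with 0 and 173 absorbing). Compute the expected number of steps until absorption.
E[τ | X_0 = 95] = 7410

Let v_k = E[τ | X_0 = k]. Boundary: v_0 = v_173 = 0. Recurrence: v_k = 1 + (v_{k-1} + v_{k+1})/2 for 1 ≤ k ≤ 172. The particular solution to v_k − (v_{k-1} + v_{k+1})/2 = 1 is v_k = −k^2. Adding homogeneous solution A + B k and matching boundaries gives v_k = k (173 − k). Substituting k = 95: v_95 = 95 · 78 = 7410.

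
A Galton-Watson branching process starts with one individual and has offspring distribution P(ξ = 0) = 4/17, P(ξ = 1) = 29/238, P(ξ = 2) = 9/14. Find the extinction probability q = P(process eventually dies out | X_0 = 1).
q = 56/153

The pgf is f(s) = 4/17 + 29/238·s + 9/14·s². The extinction probability q is the smallest fixed point of f in [0, 1]. Setting s = f(s):
  9/14·s² + (29/238 − 1)·s + 4/17 = 0
  9/14·s² − (4/17 + 9/14)·s + 4/17 = 0
which factors as (s − 1)·(9/14·s − 4/17) = 0, giving roots s = 1 and s = (4/17)/(9/14) = 56/153.
Mean offspring μ = 29/238 + 2·9/14 = 335/238 > 1 (supercritical), so q < 1. The extinction probability is the smaller root: q = (4/17)/(9/14) = 56/153.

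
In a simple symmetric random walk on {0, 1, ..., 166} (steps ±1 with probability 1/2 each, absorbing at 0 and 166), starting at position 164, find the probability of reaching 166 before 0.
P(hit 166 before 0) = 164/166 = 82/83

Let u_k = P(hit 166 before 0 | start at k). Then u_0 = 0, u_166 = 1, and u_k = u_{k-1}/2 + u_{k+1}/2 for 1 ≤ k ≤ 165. This harmonic recurrence is solved by u_k = k/166, giving u_164 = 164/166 = 82/83.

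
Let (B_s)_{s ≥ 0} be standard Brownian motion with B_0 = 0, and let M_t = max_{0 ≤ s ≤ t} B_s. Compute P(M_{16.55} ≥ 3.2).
P(M_{16.55} ≥ 3.2) = 2·P(B_{16.55} ≥ 3.2) = 2(1 − Φ(3.2/√16.55)) ≈ 0.4315

By the reflection principle for Brownian motion, P(M_t ≥ a) = 2 · P(B_t ≥ a) for a ≥ 0. Since B_t ~ N(0, t), P(B_t ≥ 3.2) = 1 − Φ(3.2/√t) = 1 − Φ(3.2/√16.55) = 1 − Φ(0.7866). So
  P(M_{16.55} ≥ 3.2) = 2(1 − Φ(0.7866)) ≈ 0.4315.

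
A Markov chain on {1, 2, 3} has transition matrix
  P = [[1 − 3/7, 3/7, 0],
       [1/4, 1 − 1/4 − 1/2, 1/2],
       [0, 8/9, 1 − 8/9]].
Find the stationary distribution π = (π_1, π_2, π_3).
π = (28/103, 48/103, 27/103)

This is a birth-death chain on three states, which satisfies detailed balance: π_1 · P_{12} = π_2 · P_{21} and π_2 · P_{23} = π_3 · P_{32}.
From π_1 · 3/7 = π_2 · 1/4: π_2/π_1 = (3/7)/(1/4) = 12/7.
From π_2 · 1/2 = π_3 · 8/9: π_3/π_2 = (1/2)/(8/9) = 9/16.
Take π_1 proportional to 1; then unnormalized π = (1, 12/7, 27/28). Normalize by dividing by the sum 103/28:
  π = (28/103, 48/103, 27/103).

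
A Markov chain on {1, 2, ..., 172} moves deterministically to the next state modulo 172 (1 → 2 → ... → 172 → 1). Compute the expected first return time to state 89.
E[T_89 | X_0 = 89] = 172

The chain cycles deterministically, so starting at state 89 it returns in exactly 172 steps. Equivalently, the stationary distribution is uniform π_j = 1/172 for every state j, so by Kac's formula E[T_89] = 1/π_89 = 172.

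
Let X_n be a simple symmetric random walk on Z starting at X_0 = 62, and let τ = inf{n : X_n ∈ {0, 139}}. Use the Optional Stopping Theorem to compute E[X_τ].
E[X_τ] = 62

X_n is a martingale and τ is a bounded-mean stopping time (indeed τ is finite a.s. with bounded expectation since the walk is in a bounded region). By the OST, E[X_τ] = E[X_0] = 62. Equivalently: E[X_τ] = 139 · P(hit 139 first) + 0 · P(hit 0 first) = 139 · (62/139) = 62.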